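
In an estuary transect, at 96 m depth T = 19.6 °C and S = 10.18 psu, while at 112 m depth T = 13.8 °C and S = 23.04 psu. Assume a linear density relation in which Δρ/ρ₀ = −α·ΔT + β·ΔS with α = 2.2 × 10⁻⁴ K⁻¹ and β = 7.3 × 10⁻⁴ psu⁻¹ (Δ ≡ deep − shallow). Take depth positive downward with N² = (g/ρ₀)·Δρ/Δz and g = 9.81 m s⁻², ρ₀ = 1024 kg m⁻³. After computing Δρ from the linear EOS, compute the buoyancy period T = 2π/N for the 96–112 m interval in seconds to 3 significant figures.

77.7 s

ΔT = -5.8 K, ΔS = +12.86 psu (deep − shallow).
Δρ/ρ₀ = −αΔT + βΔS = 1.276 × 10⁻³ + 9.3878 × 10⁻³ = 0.0106638, so Δρ ≈ 10.92 kg m⁻³.
N² = (g/ρ₀)·Δρ/Δz = g·(Δρ/ρ₀)/Δz = 9.81 × 0.0106638 / 16 = 6.5382 × 10⁻³ s⁻².
N = √(6.5382 × 10⁻³) = 0.080859 rad s⁻¹ → T = 2π/N = 77.705 s ≈ 77.7 s.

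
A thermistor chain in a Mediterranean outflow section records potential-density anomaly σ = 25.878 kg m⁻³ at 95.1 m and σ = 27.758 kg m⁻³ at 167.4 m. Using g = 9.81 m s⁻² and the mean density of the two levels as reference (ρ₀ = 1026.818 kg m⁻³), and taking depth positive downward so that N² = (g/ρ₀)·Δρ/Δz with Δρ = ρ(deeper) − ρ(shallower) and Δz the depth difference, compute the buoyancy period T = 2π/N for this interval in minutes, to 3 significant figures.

6.64 min

Δρ = 1027.758 − 1025.878 = 1.880 kg m⁻³ over Δz = 167.4 − 95.1 = 72.3 m.
N² = (9.81/1026.818) × (1.880/72.3) = 2.4842 × 10⁻⁴ s⁻².
N = √(2.4842 × 10⁻⁴) = 0.015761 rad s⁻¹, so T = 2π/N = 398.65 s = 6.6442 min ≈ 6.64 min.
N² > 0, so the interval is statically stable.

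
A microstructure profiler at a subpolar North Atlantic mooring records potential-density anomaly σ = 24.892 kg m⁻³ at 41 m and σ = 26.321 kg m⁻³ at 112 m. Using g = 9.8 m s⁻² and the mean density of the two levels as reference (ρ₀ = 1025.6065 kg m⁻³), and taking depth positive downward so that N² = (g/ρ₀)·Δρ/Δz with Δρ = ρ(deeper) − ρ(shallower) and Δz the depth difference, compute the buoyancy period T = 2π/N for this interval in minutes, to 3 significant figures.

Δρ = 1026.321 − 1024.892 = 1.429 kg m⁻³ over Δz = 112 − 41 = 71 m.
N² = (9.8/1025.6065) × (1.429/71) = 1.9232 × 10⁻⁴ s⁻².
N = √(1.9232 × 10⁻⁴) = 0.013868 rad s⁻¹, so T = 2π/N = 453.07 s = 7.5512 min ≈ 7.55 min.
Since Δρ > 0 the layer is stably stratified.

7.55 min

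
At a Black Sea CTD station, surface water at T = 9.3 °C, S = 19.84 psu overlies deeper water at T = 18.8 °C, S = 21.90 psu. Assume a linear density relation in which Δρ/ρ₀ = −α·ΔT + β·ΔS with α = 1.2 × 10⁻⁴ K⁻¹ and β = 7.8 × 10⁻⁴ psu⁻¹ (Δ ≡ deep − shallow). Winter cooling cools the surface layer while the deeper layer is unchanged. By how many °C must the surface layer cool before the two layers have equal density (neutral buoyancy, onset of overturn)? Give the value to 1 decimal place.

3.9 °C

Neutral buoyancy requires Δρ = 0, i.e. −α(T_deep − T_surf′) + β(S_deep − S_surf) = 0.
T_surf′ = T_deep − (β/α)·ΔS = 18.8 − (7.8 × 10⁻⁴/1.2 × 10⁻⁴)·(+2.06) = 5.410 °C.
Cooling required: 9.3 − (5.410) = 3.890 °C.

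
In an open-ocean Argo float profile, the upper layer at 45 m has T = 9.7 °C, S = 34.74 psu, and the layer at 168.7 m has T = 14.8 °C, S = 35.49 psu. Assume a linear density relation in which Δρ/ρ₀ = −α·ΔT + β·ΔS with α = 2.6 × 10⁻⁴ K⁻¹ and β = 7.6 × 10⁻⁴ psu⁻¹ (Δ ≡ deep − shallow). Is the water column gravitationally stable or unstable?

ΔT = 14.8 − 9.7 = +5.1 K and ΔS = 35.49 − 34.74 = +0.75 psu (deep − shallow).
−αΔT = -1.326 × 10⁻³; βΔS = 5.70 × 10⁻⁴; sum Δρ/ρ₀ = -7.56 × 10⁻⁴.
Δρ/ρ₀ < 0, so Δρ < 0: deeper water is lighter → statically unstable; the column would overturn.

unstable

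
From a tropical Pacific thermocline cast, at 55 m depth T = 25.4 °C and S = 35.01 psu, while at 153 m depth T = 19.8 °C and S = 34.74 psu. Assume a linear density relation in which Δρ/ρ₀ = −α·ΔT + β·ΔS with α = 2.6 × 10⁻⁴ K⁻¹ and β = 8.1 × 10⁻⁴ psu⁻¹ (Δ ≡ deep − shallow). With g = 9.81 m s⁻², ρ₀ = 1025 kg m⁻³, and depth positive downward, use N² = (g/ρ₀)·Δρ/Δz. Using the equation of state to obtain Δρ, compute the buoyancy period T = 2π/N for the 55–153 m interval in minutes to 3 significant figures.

ΔT = -5.6 K, ΔS = -0.27 psu (deep − shallow).
Δρ/ρ₀ = −αΔT + βΔS = 1.456 × 10⁻³ − 2.187 × 10⁻⁴ = 1.2373 × 10⁻³, so Δρ ≈ 1.268 kg m⁻³.
N² = (g/ρ₀)·Δρ/Δz = g·(Δρ/ρ₀)/Δz = 9.81 × 1.2373 × 10⁻³ / 98 = 1.2386 × 10⁻⁴ s⁻².
N = √(1.2386 × 10⁻⁴) = 0.011129 rad s⁻¹ → T = 2π/N = 564.58 s = 9.4097 min ≈ 9.41 min.

9.41 min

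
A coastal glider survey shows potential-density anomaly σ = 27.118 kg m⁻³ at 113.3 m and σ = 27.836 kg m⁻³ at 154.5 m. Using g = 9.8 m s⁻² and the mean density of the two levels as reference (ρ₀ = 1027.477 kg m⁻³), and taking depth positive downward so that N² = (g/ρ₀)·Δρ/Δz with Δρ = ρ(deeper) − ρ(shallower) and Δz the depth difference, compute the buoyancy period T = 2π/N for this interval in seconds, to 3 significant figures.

487 s

Δρ = 1027.836 − 1027.118 = 0.718 kg m⁻³ over Δz = 154.5 − 113.3 = 41.2 m.
N² = (9.8/1027.477) × (0.718/41.2) = 1.6622 × 10⁻⁴ s⁻².
N = √(1.6622 × 10⁻⁴) = 0.012893 rad s⁻¹, so T = 2π/N = 487.33 s ≈ 487 s.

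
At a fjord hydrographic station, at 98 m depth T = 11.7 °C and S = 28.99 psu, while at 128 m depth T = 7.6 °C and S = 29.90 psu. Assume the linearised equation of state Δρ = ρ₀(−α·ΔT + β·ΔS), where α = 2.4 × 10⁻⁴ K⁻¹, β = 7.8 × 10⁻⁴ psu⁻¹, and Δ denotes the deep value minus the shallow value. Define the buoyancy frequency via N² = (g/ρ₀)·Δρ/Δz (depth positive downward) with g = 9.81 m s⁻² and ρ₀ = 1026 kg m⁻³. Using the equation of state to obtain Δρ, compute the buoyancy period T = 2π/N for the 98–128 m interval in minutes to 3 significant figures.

ΔT = -4.1 K, ΔS = +0.91 psu (deep − shallow).
Δρ/ρ₀ = −αΔT + βΔS = 9.84 × 10⁻⁴ + 7.098 × 10⁻⁴ = 1.6938 × 10⁻³, so Δρ ≈ 1.738 kg m⁻³.
N² = (g/ρ₀)·Δρ/Δz = g·(Δρ/ρ₀)/Δz = 9.81 × 1.6938 × 10⁻³ / 30 = 5.5387 × 10⁻⁴ s⁻².
N = √(5.5387 × 10⁻⁴) = 0.023534 rad s⁻¹ → T = 2π/N = 266.98 s = 4.4497 min ≈ 4.45 min.

4.45 min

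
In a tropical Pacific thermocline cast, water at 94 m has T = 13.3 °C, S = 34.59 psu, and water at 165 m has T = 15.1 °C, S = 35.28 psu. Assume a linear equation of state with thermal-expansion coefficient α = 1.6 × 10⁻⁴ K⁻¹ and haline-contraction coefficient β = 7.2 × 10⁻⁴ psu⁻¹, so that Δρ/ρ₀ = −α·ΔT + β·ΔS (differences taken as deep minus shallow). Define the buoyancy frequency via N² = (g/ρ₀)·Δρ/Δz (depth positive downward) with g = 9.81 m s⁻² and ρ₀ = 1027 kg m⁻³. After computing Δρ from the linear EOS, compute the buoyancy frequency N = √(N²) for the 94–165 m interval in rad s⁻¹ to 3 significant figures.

ΔT = +1.8 K, ΔS = +0.69 psu (deep − shallow).
Δρ/ρ₀ = −αΔT + βΔS = -2.88 × 10⁻⁴ + 4.968 × 10⁻⁴ = 2.088 × 10⁻⁴, so Δρ ≈ 0.2144 kg m⁻³.
N² = (g/ρ₀)·Δρ/Δz = g·(Δρ/ρ₀)/Δz = 9.81 × 2.088 × 10⁻⁴ / 71 = 2.8850 × 10⁻⁵ s⁻².
N = √(2.8850 × 10⁻⁵) = 5.3712 × 10⁻³ rad s⁻¹ ≈ 5.37 × 10⁻³ rad s⁻¹.

5.37 × 10⁻³ rad s⁻¹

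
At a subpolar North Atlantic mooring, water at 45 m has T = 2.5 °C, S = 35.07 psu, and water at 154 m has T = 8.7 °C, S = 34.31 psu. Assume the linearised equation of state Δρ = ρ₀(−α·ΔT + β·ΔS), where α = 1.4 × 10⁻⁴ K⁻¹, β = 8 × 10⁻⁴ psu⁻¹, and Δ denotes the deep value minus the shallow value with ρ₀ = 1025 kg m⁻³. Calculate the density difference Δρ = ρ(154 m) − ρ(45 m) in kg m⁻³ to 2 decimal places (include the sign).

ΔT = +6.2 K, ΔS = -0.76 psu (deep − shallow).
Δρ/ρ₀ = −(1.4 × 10⁻⁴)(+6.2) + (8 × 10⁻⁴)(-0.76) = -1.476 × 10⁻³.
Δρ = 1025 × (-1.476 × 10⁻³) = -1.51 kg m⁻³.
Negative Δρ: lighter below, statically unstable.

-1.51 kg m⁻³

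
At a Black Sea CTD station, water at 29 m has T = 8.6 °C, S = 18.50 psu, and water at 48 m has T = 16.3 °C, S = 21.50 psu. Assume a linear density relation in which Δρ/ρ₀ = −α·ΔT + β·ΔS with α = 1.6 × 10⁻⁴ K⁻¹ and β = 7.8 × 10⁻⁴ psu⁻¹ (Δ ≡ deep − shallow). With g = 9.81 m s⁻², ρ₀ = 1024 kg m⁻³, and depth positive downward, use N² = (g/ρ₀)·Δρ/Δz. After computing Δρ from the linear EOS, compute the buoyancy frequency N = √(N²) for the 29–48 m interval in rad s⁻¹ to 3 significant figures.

0.0239 rad s⁻¹

ΔT = +7.7 K, ΔS = +3.00 psu (deep − shallow).
Δρ/ρ₀ = −αΔT + βΔS = -1.232 × 10⁻³ + 2.34 × 10⁻³ = 1.108 × 10⁻³, so Δρ ≈ 1.135 kg m⁻³.
N² = (g/ρ₀)·Δρ/Δz = g·(Δρ/ρ₀)/Δz = 9.81 × 1.108 × 10⁻³ / 19 = 5.7208 × 10⁻⁴ s⁻².
N = √(5.7208 × 10⁻⁴) = 0.023918 rad s⁻¹ ≈ 0.0239 rad s⁻¹.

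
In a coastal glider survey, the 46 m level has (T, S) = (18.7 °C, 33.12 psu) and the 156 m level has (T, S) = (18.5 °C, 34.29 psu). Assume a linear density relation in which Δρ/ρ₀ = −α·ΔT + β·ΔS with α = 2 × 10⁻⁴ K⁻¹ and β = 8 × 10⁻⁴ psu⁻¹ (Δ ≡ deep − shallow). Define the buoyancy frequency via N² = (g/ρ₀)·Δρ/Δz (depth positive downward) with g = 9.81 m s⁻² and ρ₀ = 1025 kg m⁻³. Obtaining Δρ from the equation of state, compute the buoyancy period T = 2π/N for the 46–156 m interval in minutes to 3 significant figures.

ΔT = -0.2 K, ΔS = +1.17 psu (deep − shallow).
Δρ/ρ₀ = −αΔT + βΔS = 4.00 × 10⁻⁵ + 9.36 × 10⁻⁴ = 9.76 × 10⁻⁴, so Δρ ≈ 1.000 kg m⁻³.
N² = (g/ρ₀)·Δρ/Δz = g·(Δρ/ρ₀)/Δz = 9.81 × 9.76 × 10⁻⁴ / 110 = 8.7041 × 10⁻⁵ s⁻².
N = √(8.7041 × 10⁻⁵) = 9.3296 × 10⁻³ rad s⁻¹ → T = 2π/N = 673.47 s = 11.225 min ≈ 11.2 min.

11.2 min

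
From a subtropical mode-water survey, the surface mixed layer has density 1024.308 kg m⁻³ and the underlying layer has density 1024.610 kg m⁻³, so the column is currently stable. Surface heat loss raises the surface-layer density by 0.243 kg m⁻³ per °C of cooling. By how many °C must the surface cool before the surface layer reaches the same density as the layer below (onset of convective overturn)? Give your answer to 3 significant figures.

1.24 °C

Density deficit of the surface layer: 1024.610 − 1024.308 = 0.302 kg m⁻³.
Required change = 0.302 / 0.243 = 1.24 °C.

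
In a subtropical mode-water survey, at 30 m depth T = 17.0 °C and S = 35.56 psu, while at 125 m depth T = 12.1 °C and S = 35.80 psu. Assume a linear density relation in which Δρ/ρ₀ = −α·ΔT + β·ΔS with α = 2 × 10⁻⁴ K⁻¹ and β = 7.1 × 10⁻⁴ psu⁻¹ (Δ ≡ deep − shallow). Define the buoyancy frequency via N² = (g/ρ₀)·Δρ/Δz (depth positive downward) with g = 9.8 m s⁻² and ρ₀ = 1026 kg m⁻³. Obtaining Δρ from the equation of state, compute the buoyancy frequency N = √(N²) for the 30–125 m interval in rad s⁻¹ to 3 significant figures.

0.0109 rad s⁻¹

ΔT = -4.9 K, ΔS = +0.24 psu (deep − shallow).
Δρ/ρ₀ = −αΔT + βΔS = 9.80 × 10⁻⁴ + 1.704 × 10⁻⁴ = 1.1504 × 10⁻³, so Δρ ≈ 1.180 kg m⁻³.
N² = (g/ρ₀)·Δρ/Δz = g·(Δρ/ρ₀)/Δz = 9.8 × 1.1504 × 10⁻³ / 95 = 1.1867 × 10⁻⁴ s⁻².
N = √(1.1867 × 10⁻⁴) = 0.010894 rad s⁻¹ ≈ 0.0109 rad s⁻¹.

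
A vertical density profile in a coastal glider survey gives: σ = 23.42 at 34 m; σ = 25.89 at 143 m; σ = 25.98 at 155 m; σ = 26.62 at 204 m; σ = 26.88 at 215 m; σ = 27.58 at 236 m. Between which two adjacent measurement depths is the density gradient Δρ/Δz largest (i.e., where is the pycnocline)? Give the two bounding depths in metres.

Compute the density gradient over each adjacent pair:
  34–143 m: Δρ/Δz = 2.47/109 = 0.023 kg m⁻⁴
  143–155 m: Δρ/Δz = 0.09/12 = 7.5 × 10⁻³ kg m⁻⁴
  155–204 m: Δρ/Δz = 0.64/49 = 0.013 kg m⁻⁴
  204–215 m: Δρ/Δz = 0.26/11 = 0.024 kg m⁻⁴
  215–236 m: Δρ/Δz = 0.70/21 = 0.033 kg m⁻⁴
The largest gradient is in the 215–236 m interval — the pycnocline.

215–236 m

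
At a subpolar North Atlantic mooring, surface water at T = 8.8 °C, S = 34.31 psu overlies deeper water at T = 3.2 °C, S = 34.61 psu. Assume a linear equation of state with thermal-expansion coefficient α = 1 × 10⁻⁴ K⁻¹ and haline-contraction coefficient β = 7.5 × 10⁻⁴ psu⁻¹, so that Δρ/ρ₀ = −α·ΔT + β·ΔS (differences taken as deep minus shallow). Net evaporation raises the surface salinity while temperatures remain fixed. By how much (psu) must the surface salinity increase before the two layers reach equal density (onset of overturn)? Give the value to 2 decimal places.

Neutral buoyancy requires −α(T_deep − T_surf) + β(S_deep − S_surf′) = 0.
S_surf′ = S_deep − (α/β)·ΔT = 34.61 − (1 × 10⁻⁴/7.5 × 10⁻⁴)·(-5.6) = 35.3567 psu.
Increase required: 35.3567 − 34.31 = 1.0467 psu.

1.05 psu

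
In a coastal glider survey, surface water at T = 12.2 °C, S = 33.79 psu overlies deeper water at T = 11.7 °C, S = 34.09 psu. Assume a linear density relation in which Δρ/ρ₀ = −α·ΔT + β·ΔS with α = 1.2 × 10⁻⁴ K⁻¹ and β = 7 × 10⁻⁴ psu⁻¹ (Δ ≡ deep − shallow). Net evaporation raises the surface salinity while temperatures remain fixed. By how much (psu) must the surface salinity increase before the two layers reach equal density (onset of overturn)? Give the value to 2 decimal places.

Neutral buoyancy requires −α(T_deep − T_surf) + β(S_deep − S_surf′) = 0.
S_surf′ = S_deep − (α/β)·ΔT = 34.09 − (1.2 × 10⁻⁴/7 × 10⁻⁴)·(-0.5) = 34.1757 psu.
Increase required: 34.1757 − 33.79 = 0.3857 psu.

0.39 psu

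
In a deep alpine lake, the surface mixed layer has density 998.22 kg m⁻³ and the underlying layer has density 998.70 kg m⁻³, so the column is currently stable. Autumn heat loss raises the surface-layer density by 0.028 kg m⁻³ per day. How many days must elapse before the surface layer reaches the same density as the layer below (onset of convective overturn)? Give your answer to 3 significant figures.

Density deficit of the surface layer: 998.70 − 998.22 = 0.48 kg m⁻³.
Required change = 0.48 / 0.028 = 17.1 days.

17.1 days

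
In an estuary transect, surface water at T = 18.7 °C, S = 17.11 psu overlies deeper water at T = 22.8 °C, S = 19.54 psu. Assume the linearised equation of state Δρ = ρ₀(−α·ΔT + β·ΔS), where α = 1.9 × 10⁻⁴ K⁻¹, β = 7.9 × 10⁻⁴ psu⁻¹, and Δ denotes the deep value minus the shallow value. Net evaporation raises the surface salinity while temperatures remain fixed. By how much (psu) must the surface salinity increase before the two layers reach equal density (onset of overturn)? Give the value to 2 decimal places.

1.44 psu

Neutral buoyancy requires −α(T_deep − T_surf) + β(S_deep − S_surf′) = 0.
S_surf′ = S_deep − (α/β)·ΔT = 19.54 − (1.9 × 10⁻⁴/7.9 × 10⁻⁴)·(+4.1) = 18.5539 psu.
Increase required: 18.5539 − 17.11 = 1.4439 psu.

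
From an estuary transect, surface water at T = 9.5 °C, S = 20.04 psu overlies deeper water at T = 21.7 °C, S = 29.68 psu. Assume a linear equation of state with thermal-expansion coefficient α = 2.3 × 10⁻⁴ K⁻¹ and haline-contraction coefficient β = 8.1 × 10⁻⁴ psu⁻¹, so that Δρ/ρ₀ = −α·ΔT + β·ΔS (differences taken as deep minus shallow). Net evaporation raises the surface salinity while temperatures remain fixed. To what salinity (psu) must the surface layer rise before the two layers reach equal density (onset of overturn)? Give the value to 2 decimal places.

Neutral buoyancy requires −α(T_deep − T_surf) + β(S_deep − S_surf′) = 0.
S_surf′ = S_deep − (α/β)·ΔT = 29.68 − (2.3 × 10⁻⁴/8.1 × 10⁻⁴)·(+12.2) = 26.2158 psu.
Increase required: 26.2158 − 20.04 = 6.1758 psu.

26.22 psu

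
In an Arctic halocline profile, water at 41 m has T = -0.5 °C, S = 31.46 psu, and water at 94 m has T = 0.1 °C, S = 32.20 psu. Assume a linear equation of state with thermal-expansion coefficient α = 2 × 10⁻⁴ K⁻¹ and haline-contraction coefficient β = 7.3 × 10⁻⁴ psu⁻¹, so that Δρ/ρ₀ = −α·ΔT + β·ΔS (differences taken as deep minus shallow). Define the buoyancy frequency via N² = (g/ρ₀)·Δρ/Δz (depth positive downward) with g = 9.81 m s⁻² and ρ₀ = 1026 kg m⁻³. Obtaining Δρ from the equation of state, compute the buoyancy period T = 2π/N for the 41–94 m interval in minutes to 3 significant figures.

11.9 min

ΔT = +0.6 K, ΔS = +0.74 psu (deep − shallow).
Δρ/ρ₀ = −αΔT + βΔS = -1.20 × 10⁻⁴ + 5.402 × 10⁻⁴ = 4.202 × 10⁻⁴, so Δρ ≈ 0.4311 kg m⁻³.
N² = (g/ρ₀)·Δρ/Δz = g·(Δρ/ρ₀)/Δz = 9.81 × 4.202 × 10⁻⁴ / 53 = 7.7777 × 10⁻⁵ s⁻².
N = √(7.7777 × 10⁻⁵) = 8.8191 × 10⁻³ rad s⁻¹ → T = 2π/N = 712.45 s = 11.874 min ≈ 11.9 min.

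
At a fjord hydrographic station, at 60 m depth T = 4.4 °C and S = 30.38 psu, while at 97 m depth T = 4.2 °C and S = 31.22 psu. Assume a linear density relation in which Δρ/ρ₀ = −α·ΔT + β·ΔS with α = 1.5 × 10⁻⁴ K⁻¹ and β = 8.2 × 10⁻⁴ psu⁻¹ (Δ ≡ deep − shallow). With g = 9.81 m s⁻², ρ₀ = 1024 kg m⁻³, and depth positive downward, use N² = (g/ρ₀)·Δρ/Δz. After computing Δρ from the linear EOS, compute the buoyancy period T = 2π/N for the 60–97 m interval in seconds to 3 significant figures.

455 s

ΔT = -0.2 K, ΔS = +0.84 psu (deep − shallow).
Δρ/ρ₀ = −αΔT + βΔS = 3.00 × 10⁻⁵ + 6.888 × 10⁻⁴ = 7.188 × 10⁻⁴, so Δρ ≈ 0.7361 kg m⁻³.
N² = (g/ρ₀)·Δρ/Δz = g·(Δρ/ρ₀)/Δz = 9.81 × 7.188 × 10⁻⁴ / 37 = 1.9058 × 10⁻⁴ s⁻².
N = √(1.9058 × 10⁻⁴) = 0.013805 rad s⁻¹ → T = 2π/N = 455.14 s ≈ 455 s.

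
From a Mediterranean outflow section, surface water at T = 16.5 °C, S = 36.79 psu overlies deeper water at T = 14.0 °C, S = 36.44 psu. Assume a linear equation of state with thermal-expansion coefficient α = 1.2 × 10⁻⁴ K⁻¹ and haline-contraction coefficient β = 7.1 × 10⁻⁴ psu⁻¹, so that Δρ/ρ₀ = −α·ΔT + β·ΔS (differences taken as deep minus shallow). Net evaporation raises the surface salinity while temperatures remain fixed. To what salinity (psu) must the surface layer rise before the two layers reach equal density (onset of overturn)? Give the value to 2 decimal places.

36.86 psu

Neutral buoyancy requires −α(T_deep − T_surf) + β(S_deep − S_surf′) = 0.
S_surf′ = S_deep − (α/β)·ΔT = 36.44 − (1.2 × 10⁻⁴/7.1 × 10⁻⁴)·(-2.5) = 36.8625 psu.
Increase required: 36.8625 − 36.79 = 0.0725 psu.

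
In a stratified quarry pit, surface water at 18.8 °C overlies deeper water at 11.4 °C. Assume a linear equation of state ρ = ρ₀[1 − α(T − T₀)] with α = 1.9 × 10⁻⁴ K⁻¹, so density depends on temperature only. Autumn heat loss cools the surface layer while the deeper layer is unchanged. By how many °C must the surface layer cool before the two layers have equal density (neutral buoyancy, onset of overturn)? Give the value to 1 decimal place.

With temperature the only control, equal density requires T_surf′ = T_deep.
T_surf′ = 11.4 °C.
Cooling required: 18.8 − 11.4 = 7.4 °C.

7.4 °C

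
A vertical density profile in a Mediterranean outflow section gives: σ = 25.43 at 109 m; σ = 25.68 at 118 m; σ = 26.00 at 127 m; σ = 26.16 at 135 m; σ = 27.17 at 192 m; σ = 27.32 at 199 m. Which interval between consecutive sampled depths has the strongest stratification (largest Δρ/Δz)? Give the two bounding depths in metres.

118–127 m

Compute the density gradient over each adjacent pair:
  109–118 m: Δρ/Δz = 0.25/9 = 0.028 kg m⁻⁴
  118–127 m: Δρ/Δz = 0.32/9 = 0.036 kg m⁻⁴
  127–135 m: Δρ/Δz = 0.16/8 = 0.020 kg m⁻⁴
  135–192 m: Δρ/Δz = 1.01/57 = 0.018 kg m⁻⁴
  192–199 m: Δρ/Δz = 0.15/7 = 0.021 kg m⁻⁴
The largest gradient is in the 118–127 m interval — the pycnocline.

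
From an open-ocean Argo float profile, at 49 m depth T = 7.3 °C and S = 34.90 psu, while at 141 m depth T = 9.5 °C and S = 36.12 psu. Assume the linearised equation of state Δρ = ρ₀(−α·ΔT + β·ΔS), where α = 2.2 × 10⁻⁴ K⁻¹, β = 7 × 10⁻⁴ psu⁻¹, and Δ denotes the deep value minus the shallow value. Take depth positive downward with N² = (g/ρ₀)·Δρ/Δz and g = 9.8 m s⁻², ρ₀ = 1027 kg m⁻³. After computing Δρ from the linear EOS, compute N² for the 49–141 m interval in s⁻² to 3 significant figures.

ΔT = +2.2 K, ΔS = +1.22 psu (deep − shallow).
Δρ/ρ₀ = −αΔT + βΔS = -4.84 × 10⁻⁴ + 8.54 × 10⁻⁴ = 3.70 × 10⁻⁴, so Δρ ≈ 0.3800 kg m⁻³.
N² = (g/ρ₀)·Δρ/Δz = g·(Δρ/ρ₀)/Δz = 9.8 × 3.70 × 10⁻⁴ / 92 = 3.9413 × 10⁻⁵ s⁻² ≈ 3.94 × 10⁻⁵ s⁻².

3.94 × 10⁻⁵ s⁻²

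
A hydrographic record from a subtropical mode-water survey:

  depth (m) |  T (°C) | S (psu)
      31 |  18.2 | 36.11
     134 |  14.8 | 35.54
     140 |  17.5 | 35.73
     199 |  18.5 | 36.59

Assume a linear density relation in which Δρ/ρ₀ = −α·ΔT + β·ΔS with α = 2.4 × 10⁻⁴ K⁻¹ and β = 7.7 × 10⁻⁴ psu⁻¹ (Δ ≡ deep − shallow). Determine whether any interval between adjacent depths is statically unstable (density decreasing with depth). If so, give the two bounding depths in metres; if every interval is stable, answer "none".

134–140 m

Evaluate Δρ/ρ₀ = −αΔT + βΔS across each adjacent pair:
  31–134 m: −αΔT+βΔS = −(2.4 × 10⁻⁴)(-3.4)+(7.7 × 10⁻⁴)(-0.57) = 3.8 × 10⁻⁴ → stable
  134–140 m: −αΔT+βΔS = −(2.4 × 10⁻⁴)(+2.7)+(7.7 × 10⁻⁴)(+0.19) = -5.0 × 10⁻⁴ → UNSTABLE
  140–199 m: −αΔT+βΔS = −(2.4 × 10⁻⁴)(+1.0)+(7.7 × 10⁻⁴)(+0.86) = 4.2 × 10⁻⁴ → stable
The 134–140 m interval has Δρ < 0: lighter water underlies denser water.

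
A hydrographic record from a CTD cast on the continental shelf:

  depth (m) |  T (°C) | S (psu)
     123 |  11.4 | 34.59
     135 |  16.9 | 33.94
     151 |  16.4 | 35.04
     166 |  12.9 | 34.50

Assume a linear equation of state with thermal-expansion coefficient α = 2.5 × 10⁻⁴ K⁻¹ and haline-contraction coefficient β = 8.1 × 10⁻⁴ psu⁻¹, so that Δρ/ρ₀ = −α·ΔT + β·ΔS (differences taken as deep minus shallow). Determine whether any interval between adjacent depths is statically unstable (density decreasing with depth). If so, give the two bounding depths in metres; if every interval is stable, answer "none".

Evaluate Δρ/ρ₀ = −αΔT + βΔS across each adjacent pair:
  123–135 m: −αΔT+βΔS = −(2.5 × 10⁻⁴)(+5.5)+(8.1 × 10⁻⁴)(-0.65) = -1.9 × 10⁻³ → UNSTABLE
  135–151 m: −αΔT+βΔS = −(2.5 × 10⁻⁴)(-0.5)+(8.1 × 10⁻⁴)(+1.10) = 1.0 × 10⁻³ → stable
  151–166 m: −αΔT+βΔS = −(2.5 × 10⁻⁴)(-3.5)+(8.1 × 10⁻⁴)(-0.54) = 4.4 × 10⁻⁴ → stable
The 123–135 m interval has Δρ < 0: lighter water underlies denser water.

123–135 m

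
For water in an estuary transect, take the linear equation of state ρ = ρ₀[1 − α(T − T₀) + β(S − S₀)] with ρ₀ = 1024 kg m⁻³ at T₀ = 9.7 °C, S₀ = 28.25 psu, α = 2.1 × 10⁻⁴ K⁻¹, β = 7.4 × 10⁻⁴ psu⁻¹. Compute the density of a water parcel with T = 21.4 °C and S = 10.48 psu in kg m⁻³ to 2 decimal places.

T − T₀ = +11.7 K, S − S₀ = -17.77 psu.
Bracket = 1 − α·(+11.7) + β·(-17.77) = 1 + (-0.0156068) = 0.9843932.
ρ = 1024 × 0.9843932 = 1008.02 kg m⁻³.

1008.02 kg m⁻³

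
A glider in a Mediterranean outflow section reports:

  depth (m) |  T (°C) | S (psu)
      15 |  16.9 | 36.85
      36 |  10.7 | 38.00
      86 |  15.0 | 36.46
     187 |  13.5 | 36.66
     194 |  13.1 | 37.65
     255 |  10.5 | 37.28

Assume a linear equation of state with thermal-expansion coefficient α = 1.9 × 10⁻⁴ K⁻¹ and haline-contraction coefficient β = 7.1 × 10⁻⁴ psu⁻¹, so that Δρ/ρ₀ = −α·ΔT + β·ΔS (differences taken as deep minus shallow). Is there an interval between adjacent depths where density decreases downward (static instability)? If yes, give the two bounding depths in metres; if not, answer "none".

Evaluate Δρ/ρ₀ = −αΔT + βΔS across each adjacent pair:
  15–36 m: −αΔT+βΔS = −(1.9 × 10⁻⁴)(-6.2)+(7.1 × 10⁻⁴)(+1.15) = 2.0 × 10⁻³ → stable
  36–86 m: −αΔT+βΔS = −(1.9 × 10⁻⁴)(+4.3)+(7.1 × 10⁻⁴)(-1.54) = -1.9 × 10⁻³ → UNSTABLE
  86–187 m: −αΔT+βΔS = −(1.9 × 10⁻⁴)(-1.5)+(7.1 × 10⁻⁴)(+0.20) = 4.3 × 10⁻⁴ → stable
  187–194 m: −αΔT+βΔS = −(1.9 × 10⁻⁴)(-0.4)+(7.1 × 10⁻⁴)(+0.99) = 7.8 × 10⁻⁴ → stable
  194–255 m: −αΔT+βΔS = −(1.9 × 10⁻⁴)(-2.6)+(7.1 × 10⁻⁴)(-0.37) = 2.3 × 10⁻⁴ → stable
The 36–86 m interval has Δρ < 0: lighter water underlies denser water.

36–86 m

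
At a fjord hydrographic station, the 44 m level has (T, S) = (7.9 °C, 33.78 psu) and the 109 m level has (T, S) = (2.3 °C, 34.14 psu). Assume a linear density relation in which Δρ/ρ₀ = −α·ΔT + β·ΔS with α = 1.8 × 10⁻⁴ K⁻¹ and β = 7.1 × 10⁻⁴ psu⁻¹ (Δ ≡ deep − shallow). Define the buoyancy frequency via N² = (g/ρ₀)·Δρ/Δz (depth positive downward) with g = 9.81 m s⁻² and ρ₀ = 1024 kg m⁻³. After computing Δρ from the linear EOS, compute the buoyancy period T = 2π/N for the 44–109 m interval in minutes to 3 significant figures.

ΔT = -5.6 K, ΔS = +0.36 psu (deep − shallow).
Δρ/ρ₀ = −αΔT + βΔS = 1.008 × 10⁻³ + 2.556 × 10⁻⁴ = 1.2636 × 10⁻³, so Δρ ≈ 1.294 kg m⁻³.
N² = (g/ρ₀)·Δρ/Δz = g·(Δρ/ρ₀)/Δz = 9.81 × 1.2636 × 10⁻³ / 65 = 1.9071 × 10⁻⁴ s⁻².
N = √(1.9071 × 10⁻⁴) = 0.013810 rad s⁻¹ → T = 2π/N = 454.97 s = 7.5828 min ≈ 7.58 min.

7.58 min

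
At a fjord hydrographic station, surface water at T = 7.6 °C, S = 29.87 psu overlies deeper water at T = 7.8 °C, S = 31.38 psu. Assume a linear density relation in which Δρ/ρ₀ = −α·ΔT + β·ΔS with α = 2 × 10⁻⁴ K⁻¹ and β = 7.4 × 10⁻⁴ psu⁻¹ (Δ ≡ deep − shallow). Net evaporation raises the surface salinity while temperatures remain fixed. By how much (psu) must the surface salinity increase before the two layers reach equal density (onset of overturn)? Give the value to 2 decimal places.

Neutral buoyancy requires −α(T_deep − T_surf) + β(S_deep − S_surf′) = 0.
S_surf′ = S_deep − (α/β)·ΔT = 31.38 − (2 × 10⁻⁴/7.4 × 10⁻⁴)·(+0.2) = 31.3259 psu.
Increase required: 31.3259 − 29.87 = 1.4559 psu.

1.46 psu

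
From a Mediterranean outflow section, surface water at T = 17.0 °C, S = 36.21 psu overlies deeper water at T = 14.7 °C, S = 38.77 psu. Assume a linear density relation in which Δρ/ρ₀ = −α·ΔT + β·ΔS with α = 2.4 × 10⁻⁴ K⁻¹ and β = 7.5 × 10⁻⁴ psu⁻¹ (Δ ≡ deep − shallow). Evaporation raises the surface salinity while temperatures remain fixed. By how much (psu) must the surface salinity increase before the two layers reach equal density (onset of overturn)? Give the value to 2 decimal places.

Neutral buoyancy requires −α(T_deep − T_surf) + β(S_deep − S_surf′) = 0.
S_surf′ = S_deep − (α/β)·ΔT = 38.77 − (2.4 × 10⁻⁴/7.5 × 10⁻⁴)·(-2.3) = 39.5060 psu.
Increase required: 39.5060 − 36.21 = 3.2960 psu.

3.30 psu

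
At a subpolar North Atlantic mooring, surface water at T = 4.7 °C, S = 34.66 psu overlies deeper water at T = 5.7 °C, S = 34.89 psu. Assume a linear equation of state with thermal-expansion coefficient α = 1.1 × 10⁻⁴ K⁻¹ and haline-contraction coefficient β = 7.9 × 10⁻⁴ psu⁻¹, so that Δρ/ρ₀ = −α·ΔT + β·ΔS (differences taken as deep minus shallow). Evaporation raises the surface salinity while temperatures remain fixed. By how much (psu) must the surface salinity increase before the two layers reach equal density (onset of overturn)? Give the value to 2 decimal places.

0.09 psu

Neutral buoyancy requires −α(T_deep − T_surf) + β(S_deep − S_surf′) = 0.
S_surf′ = S_deep − (α/β)·ΔT = 34.89 − (1.1 × 10⁻⁴/7.9 × 10⁻⁴)·(+1.0) = 34.7508 psu.
Increase required: 34.7508 − 34.66 = 0.0908 psu.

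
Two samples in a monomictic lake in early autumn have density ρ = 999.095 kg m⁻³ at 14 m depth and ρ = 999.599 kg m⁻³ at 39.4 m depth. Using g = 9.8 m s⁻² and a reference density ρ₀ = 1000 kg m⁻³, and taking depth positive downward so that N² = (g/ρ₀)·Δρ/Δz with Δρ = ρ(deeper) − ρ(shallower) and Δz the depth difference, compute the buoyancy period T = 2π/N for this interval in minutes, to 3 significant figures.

Δρ = 999.599 − 999.095 = 0.504 kg m⁻³ over Δz = 39.4 − 14 = 25.4 m.
N² = (9.8/1000) × (0.504/25.4) = 1.9446 × 10⁻⁴ s⁻².
N = √(1.9446 × 10⁻⁴) = 0.013945 rad s⁻¹, so T = 2π/N = 450.57 s = 7.5095 min ≈ 7.51 min.

7.51 min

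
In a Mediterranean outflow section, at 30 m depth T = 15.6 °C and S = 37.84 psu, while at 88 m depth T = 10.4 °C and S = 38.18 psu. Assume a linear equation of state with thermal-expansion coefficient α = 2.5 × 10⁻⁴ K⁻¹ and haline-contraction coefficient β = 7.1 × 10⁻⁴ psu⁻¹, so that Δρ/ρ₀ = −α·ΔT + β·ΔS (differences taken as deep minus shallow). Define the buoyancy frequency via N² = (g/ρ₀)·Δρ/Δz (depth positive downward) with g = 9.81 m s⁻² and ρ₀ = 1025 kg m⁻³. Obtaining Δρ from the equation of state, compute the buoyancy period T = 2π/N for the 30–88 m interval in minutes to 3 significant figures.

6.49 min

ΔT = -5.2 K, ΔS = +0.34 psu (deep − shallow).
Δρ/ρ₀ = −αΔT + βΔS = 1.30 × 10⁻³ + 2.414 × 10⁻⁴ = 1.5414 × 10⁻³, so Δρ ≈ 1.580 kg m⁻³.
N² = (g/ρ₀)·Δρ/Δz = g·(Δρ/ρ₀)/Δz = 9.81 × 1.5414 × 10⁻³ / 58 = 2.6071 × 10⁻⁴ s⁻².
N = √(2.6071 × 10⁻⁴) = 0.016147 rad s⁻¹ → T = 2π/N = 389.12 s = 6.4853 min ≈ 6.49 min.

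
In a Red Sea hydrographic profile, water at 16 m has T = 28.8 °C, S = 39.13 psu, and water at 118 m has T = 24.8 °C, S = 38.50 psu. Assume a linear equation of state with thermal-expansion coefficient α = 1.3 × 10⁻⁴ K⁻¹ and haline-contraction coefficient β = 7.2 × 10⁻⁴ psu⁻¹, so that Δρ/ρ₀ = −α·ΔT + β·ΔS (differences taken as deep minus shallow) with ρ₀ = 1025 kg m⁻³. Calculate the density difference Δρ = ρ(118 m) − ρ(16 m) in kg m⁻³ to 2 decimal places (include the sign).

ΔT = -4.0 K, ΔS = -0.63 psu (deep − shallow).
Δρ/ρ₀ = −(1.3 × 10⁻⁴)(-4.0) + (7.2 × 10⁻⁴)(-0.63) = 6.64 × 10⁻⁵.
Δρ = 1025 × (6.64 × 10⁻⁵) = +0.07 kg m⁻³.
Positive Δρ: denser below, stable.

+0.07 kg m⁻³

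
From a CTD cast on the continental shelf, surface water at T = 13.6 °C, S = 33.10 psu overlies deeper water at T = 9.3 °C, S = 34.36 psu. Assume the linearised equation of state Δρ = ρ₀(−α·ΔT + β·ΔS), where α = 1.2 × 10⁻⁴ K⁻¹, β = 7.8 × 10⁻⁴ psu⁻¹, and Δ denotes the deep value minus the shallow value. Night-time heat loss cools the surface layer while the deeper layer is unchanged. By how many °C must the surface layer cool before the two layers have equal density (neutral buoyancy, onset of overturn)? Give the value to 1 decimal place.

Neutral buoyancy requires Δρ = 0, i.e. −α(T_deep − T_surf′) + β(S_deep − S_surf) = 0.
T_surf′ = T_deep − (β/α)·ΔS = 9.3 − (7.8 × 10⁻⁴/1.2 × 10⁻⁴)·(+1.26) = 1.110 °C.
Cooling required: 13.6 − (1.110) = 12.490 °C.

12.5 °C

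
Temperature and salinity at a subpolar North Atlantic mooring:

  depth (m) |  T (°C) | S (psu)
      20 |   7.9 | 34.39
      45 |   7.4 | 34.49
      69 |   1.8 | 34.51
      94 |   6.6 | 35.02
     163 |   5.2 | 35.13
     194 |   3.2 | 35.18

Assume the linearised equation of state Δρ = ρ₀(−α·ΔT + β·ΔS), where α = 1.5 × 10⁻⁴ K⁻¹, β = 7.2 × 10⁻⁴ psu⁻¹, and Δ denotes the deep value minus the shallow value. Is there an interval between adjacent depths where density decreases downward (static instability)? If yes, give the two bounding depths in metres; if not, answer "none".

69–94 m

Evaluate Δρ/ρ₀ = −αΔT + βΔS across each adjacent pair:
  20–45 m: −αΔT+βΔS = −(1.5 × 10⁻⁴)(-0.5)+(7.2 × 10⁻⁴)(+0.10) = 1.5 × 10⁻⁴ → stable
  45–69 m: −αΔT+βΔS = −(1.5 × 10⁻⁴)(-5.6)+(7.2 × 10⁻⁴)(+0.02) = 8.5 × 10⁻⁴ → stable
  69–94 m: −αΔT+βΔS = −(1.5 × 10⁻⁴)(+4.8)+(7.2 × 10⁻⁴)(+0.51) = -3.5 × 10⁻⁴ → UNSTABLE
  94–163 m: −αΔT+βΔS = −(1.5 × 10⁻⁴)(-1.4)+(7.2 × 10⁻⁴)(+0.11) = 2.9 × 10⁻⁴ → stable
  163–194 m: −αΔT+βΔS = −(1.5 × 10⁻⁴)(-2.0)+(7.2 × 10⁻⁴)(+0.05) = 3.4 × 10⁻⁴ → stable
The 69–94 m interval has Δρ < 0: lighter water underlies denser water.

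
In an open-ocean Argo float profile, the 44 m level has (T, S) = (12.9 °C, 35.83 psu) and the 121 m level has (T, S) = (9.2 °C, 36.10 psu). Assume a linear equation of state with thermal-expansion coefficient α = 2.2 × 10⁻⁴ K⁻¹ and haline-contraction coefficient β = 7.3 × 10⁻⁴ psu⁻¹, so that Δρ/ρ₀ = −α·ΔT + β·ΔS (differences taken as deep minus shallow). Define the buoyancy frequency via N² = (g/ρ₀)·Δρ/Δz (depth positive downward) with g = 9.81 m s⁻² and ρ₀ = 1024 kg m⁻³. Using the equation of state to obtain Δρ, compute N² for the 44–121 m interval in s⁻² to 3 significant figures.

1.29 × 10⁻⁴ s⁻²

ΔT = -3.7 K, ΔS = +0.27 psu (deep − shallow).
Δρ/ρ₀ = −αΔT + βΔS = 8.14 × 10⁻⁴ + 1.971 × 10⁻⁴ = 1.0111 × 10⁻³, so Δρ ≈ 1.035 kg m⁻³.
N² = (g/ρ₀)·Δρ/Δz = g·(Δρ/ρ₀)/Δz = 9.81 × 1.0111 × 10⁻³ / 77 = 1.2882 × 10⁻⁴ s⁻² ≈ 1.29 × 10⁻⁴ s⁻².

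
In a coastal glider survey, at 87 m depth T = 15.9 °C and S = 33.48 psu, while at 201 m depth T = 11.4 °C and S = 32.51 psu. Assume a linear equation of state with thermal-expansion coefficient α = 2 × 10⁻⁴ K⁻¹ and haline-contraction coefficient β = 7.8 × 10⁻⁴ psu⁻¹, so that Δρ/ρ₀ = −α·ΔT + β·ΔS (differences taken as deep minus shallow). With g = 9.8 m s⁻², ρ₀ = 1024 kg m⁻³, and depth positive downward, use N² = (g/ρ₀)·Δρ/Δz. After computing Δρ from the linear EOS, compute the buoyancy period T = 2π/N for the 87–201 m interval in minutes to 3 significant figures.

29.8 min

ΔT = -4.5 K, ΔS = -0.97 psu (deep − shallow).
Δρ/ρ₀ = −αΔT + βΔS = 9.00 × 10⁻⁴ − 7.566 × 10⁻⁴ = 1.434 × 10⁻⁴, so Δρ ≈ 0.1468 kg m⁻³.
N² = (g/ρ₀)·Δρ/Δz = g·(Δρ/ρ₀)/Δz = 9.8 × 1.434 × 10⁻⁴ / 114 = 1.2327 × 10⁻⁵ s⁻².
N = √(1.2327 × 10⁻⁵) = 3.5110 × 10⁻³ rad s⁻¹ → T = 2π/N = 1.7896 × 10³ s = 29.827 min ≈ 29.8 min.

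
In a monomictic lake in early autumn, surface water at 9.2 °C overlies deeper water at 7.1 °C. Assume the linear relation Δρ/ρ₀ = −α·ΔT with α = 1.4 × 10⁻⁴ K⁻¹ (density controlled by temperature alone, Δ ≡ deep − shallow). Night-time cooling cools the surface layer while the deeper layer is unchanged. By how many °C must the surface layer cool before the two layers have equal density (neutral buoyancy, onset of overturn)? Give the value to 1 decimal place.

2.1 °C

With temperature the only control, equal density requires T_surf′ = T_deep.
T_surf′ = 7.1 °C.
Cooling required: 9.2 − 7.1 = 2.1 °C.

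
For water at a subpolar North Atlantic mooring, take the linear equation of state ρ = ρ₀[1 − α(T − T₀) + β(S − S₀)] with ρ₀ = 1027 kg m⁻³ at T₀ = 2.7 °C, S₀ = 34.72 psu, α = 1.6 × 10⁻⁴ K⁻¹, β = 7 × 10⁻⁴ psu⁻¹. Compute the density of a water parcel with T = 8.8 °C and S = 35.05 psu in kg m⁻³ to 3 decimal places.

1026.235 kg m⁻³

T − T₀ = +6.1 K, S − S₀ = +0.33 psu.
Bracket = 1 − α·(+6.1) + β·(+0.33) = 1 + (-7.45 × 10⁻⁴) = 0.9992550.
ρ = 1027 × 0.9992550 = 1026.235 kg m⁻³.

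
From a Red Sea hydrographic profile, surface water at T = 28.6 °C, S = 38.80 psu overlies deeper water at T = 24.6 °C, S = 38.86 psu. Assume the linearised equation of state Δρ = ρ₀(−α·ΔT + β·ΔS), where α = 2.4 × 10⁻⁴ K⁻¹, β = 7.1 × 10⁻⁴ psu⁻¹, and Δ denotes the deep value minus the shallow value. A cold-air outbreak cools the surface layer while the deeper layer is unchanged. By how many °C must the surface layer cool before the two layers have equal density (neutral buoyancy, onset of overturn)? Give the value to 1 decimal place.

Neutral buoyancy requires Δρ = 0, i.e. −α(T_deep − T_surf′) + β(S_deep − S_surf) = 0.
T_surf′ = T_deep − (β/α)·ΔS = 24.6 − (7.1 × 10⁻⁴/2.4 × 10⁻⁴)·(+0.06) = 24.423 °C.
Cooling required: 28.6 − (24.423) = 4.177 °C.

4.2 °C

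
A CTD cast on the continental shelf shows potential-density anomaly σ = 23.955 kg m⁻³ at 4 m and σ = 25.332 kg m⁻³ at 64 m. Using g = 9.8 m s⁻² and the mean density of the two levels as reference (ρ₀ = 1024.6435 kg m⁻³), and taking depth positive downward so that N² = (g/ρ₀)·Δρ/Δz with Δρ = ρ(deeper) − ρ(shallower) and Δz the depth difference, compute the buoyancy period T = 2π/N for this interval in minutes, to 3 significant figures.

7.07 min

Δρ = 1025.332 − 1023.955 = 1.377 kg m⁻³ over Δz = 64 − 4 = 60 m.
N² = (9.8/1024.6435) × (1.377/60) = 2.1950 × 10⁻⁴ s⁻².
N = √(2.1950 × 10⁻⁴) = 0.014816 rad s⁻¹, so T = 2π/N = 424.08 s = 7.0680 min ≈ 7.07 min.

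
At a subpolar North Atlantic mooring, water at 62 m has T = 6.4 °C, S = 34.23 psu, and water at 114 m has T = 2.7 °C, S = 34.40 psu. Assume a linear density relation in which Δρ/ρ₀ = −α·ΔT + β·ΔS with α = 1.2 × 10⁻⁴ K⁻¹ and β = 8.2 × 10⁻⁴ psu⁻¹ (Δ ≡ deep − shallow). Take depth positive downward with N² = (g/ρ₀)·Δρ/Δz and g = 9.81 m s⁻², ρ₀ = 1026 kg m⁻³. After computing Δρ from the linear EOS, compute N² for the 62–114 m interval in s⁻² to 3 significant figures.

1.10 × 10⁻⁴ s⁻²

ΔT = -3.7 K, ΔS = +0.17 psu (deep − shallow).
Δρ/ρ₀ = −αΔT + βΔS = 4.44 × 10⁻⁴ + 1.394 × 10⁻⁴ = 5.834 × 10⁻⁴, so Δρ ≈ 0.5986 kg m⁻³.
N² = (g/ρ₀)·Δρ/Δz = g·(Δρ/ρ₀)/Δz = 9.81 × 5.834 × 10⁻⁴ / 52 = 1.1006 × 10⁻⁴ s⁻² ≈ 1.10 × 10⁻⁴ s⁻².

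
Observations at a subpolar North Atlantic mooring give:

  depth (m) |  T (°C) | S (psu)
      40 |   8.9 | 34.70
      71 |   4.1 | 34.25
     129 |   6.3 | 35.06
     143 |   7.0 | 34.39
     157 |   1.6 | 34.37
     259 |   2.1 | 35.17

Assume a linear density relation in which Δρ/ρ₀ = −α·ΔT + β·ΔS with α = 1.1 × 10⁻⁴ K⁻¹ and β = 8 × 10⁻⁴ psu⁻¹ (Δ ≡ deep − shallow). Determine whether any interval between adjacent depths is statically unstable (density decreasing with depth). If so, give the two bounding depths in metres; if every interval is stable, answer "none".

Evaluate Δρ/ρ₀ = −αΔT + βΔS across each adjacent pair:
  40–71 m: −αΔT+βΔS = −(1.1 × 10⁻⁴)(-4.8)+(8 × 10⁻⁴)(-0.45) = 1.7 × 10⁻⁴ → stable
  71–129 m: −αΔT+βΔS = −(1.1 × 10⁻⁴)(+2.2)+(8 × 10⁻⁴)(+0.81) = 4.1 × 10⁻⁴ → stable
  129–143 m: −αΔT+βΔS = −(1.1 × 10⁻⁴)(+0.7)+(8 × 10⁻⁴)(-0.67) = -6.1 × 10⁻⁴ → UNSTABLE
  143–157 m: −αΔT+βΔS = −(1.1 × 10⁻⁴)(-5.4)+(8 × 10⁻⁴)(-0.02) = 5.8 × 10⁻⁴ → stable
  157–259 m: −αΔT+βΔS = −(1.1 × 10⁻⁴)(+0.5)+(8 × 10⁻⁴)(+0.80) = 5.9 × 10⁻⁴ → stable
The 129–143 m interval has Δρ < 0: lighter water underlies denser water.

129–143 m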